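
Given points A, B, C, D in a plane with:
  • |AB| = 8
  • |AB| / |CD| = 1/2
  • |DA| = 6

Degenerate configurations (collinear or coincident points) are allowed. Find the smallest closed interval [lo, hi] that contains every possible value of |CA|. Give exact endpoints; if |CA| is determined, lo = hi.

|CA| ∈ [10, 22]  (≈ [10.0000, 22.0000])

|AB| ∈ {8}
|AD| ∈ {6}
|CD| ∈ {16}
|BD| ∈ [2, 14]
|AC| ∈ [10, 22]
|BC| ∈ [2, 30]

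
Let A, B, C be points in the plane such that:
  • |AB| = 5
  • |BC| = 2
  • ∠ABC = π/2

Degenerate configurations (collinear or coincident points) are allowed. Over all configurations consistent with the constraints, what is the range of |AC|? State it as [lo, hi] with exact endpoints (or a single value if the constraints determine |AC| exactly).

|AC| = √(29)  (≈ 5.3852)

|AB| ∈ {5}
|BC| ∈ {2}
|AC| ∈ {√(29)}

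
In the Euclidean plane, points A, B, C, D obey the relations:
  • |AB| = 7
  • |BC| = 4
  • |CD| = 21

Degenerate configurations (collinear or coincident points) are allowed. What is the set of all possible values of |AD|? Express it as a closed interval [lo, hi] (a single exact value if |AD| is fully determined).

|AB| ∈ {7}
|BC| ∈ {4}
|CD| ∈ {21}
|AC| ∈ [3, 11]
|BD| ∈ [17, 25]
|AD| ∈ [10, 32]

|AD| ∈ [10, 32]  (≈ [10.0000, 32.0000])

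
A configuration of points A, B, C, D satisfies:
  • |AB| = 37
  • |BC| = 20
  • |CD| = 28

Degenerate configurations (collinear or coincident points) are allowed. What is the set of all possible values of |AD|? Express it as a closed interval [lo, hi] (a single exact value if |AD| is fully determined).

|AB| ∈ {37}
|BC| ∈ {20}
|CD| ∈ {28}
|AC| ∈ [17, 57]
|BD| ∈ [8, 48]
|AD| ∈ [0, 85]

|AD| ∈ [0, 85]  (≈ [0.0000, 85.0000])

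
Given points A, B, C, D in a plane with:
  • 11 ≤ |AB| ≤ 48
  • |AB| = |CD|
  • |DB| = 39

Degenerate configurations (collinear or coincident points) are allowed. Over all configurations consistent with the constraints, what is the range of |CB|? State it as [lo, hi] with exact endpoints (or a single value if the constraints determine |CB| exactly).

|CB| ∈ [0, 87]  (≈ [0.0000, 87.0000])

|AB| ∈ [11, 48]
|BD| ∈ {39}
|CD| ∈ [11, 48]
|AD| ∈ [0, 87]
|BC| ∈ [0, 87]
|AC| ∈ [0, 135]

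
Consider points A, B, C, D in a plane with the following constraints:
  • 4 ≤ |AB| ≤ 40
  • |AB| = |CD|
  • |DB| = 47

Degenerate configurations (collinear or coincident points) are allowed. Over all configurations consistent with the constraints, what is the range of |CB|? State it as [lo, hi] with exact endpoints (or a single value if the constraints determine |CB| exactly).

|CB| ∈ [7, 87]  (≈ [7.0000, 87.0000])

|AB| ∈ [4, 40]
|BD| ∈ {47}
|CD| ∈ [4, 40]
|AD| ∈ [7, 87]
|BC| ∈ [7, 87]
|AC| ∈ [0, 127]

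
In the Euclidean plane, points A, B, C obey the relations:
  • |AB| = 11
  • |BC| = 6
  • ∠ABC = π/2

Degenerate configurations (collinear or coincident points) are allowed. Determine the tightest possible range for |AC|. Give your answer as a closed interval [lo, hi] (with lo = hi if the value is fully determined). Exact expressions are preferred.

|AB| ∈ {11}
|BC| ∈ {6}
|AC| ∈ {√(157)}

|AC| = √(157)  (≈ 12.5300)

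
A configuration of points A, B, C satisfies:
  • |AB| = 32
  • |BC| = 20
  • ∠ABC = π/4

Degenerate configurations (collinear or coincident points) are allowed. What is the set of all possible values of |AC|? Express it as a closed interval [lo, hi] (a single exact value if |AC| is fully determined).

|AB| ∈ {32}
|BC| ∈ {20}
|AC| ∈ {4·√(89 - 40·√(2))}

|AC| = 4·√(89 - 40·√(2))  (≈ 22.7794)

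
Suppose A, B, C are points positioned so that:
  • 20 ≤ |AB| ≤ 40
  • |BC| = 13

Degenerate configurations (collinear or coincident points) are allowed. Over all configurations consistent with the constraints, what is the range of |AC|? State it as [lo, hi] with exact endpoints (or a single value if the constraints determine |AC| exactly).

|AC| ∈ [7, 53]  (≈ [7.0000, 53.0000])

|AB| ∈ [20, 40]
|BC| ∈ {13}
|AC| ∈ [7, 53]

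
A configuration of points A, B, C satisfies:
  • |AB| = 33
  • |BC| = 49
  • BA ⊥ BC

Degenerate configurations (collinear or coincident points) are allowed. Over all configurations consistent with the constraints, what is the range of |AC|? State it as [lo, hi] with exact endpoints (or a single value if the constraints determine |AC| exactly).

|AC| = √(3490)  (≈ 59.0762)

|AB| ∈ {33}
|BC| ∈ {49}
|AC| ∈ {√(3490)}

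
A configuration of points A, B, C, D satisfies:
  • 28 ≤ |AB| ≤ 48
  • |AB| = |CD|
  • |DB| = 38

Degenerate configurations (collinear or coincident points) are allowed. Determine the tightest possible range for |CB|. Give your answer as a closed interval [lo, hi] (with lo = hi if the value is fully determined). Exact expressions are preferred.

|AB| ∈ [28, 48]
|BD| ∈ {38}
|CD| ∈ [28, 48]
|AD| ∈ [0, 86]
|BC| ∈ [0, 86]
|AC| ∈ [0, 134]

|CB| ∈ [0, 86]  (≈ [0.0000, 86.0000])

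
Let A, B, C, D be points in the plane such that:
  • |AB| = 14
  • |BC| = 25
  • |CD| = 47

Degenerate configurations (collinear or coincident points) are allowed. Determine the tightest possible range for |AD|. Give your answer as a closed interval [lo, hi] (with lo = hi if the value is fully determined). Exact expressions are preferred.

|AD| ∈ [8, 86]  (≈ [8.0000, 86.0000])

|AB| ∈ {14}
|BC| ∈ {25}
|CD| ∈ {47}
|AC| ∈ [11, 39]
|BD| ∈ [22, 72]
|AD| ∈ [8, 86]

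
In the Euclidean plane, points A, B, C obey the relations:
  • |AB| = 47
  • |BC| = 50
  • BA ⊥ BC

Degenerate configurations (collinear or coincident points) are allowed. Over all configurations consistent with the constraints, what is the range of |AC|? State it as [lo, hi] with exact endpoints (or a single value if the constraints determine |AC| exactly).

|AB| ∈ {47}
|BC| ∈ {50}
|AC| ∈ {√(4709)}

|AC| = √(4709)  (≈ 68.6222)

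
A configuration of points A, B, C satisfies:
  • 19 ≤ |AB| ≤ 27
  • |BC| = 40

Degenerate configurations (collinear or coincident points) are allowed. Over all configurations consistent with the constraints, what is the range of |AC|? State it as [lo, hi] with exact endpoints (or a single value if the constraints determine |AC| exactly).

|AC| ∈ [13, 67]  (≈ [13.0000, 67.0000])

|AB| ∈ [19, 27]
|BC| ∈ {40}
|AC| ∈ [13, 67]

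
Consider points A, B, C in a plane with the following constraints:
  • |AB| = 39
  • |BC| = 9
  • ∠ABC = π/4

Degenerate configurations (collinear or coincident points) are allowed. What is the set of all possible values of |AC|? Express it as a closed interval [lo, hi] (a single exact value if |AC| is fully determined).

|AC| = 3·√(178 - 39·√(2))  (≈ 33.2507)

|AB| ∈ {39}
|BC| ∈ {9}
|AC| ∈ {3·√(178 - 39·√(2))}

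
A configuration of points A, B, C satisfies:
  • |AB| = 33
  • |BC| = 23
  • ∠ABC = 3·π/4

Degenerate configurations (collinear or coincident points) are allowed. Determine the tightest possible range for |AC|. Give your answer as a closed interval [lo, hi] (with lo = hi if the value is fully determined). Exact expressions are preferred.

|AC| = √(759·√(2) + 1618)  (≈ 51.8786)

|AB| ∈ {33}
|BC| ∈ {23}
|AC| ∈ {√(759·√(2) + 1618)}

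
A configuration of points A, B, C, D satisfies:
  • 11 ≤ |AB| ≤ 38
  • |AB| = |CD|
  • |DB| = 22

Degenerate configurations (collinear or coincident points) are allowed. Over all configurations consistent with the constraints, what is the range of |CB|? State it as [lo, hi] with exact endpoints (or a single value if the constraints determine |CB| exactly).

|CB| ∈ [0, 60]  (≈ [0.0000, 60.0000])

|AB| ∈ [11, 38]
|BD| ∈ {22}
|CD| ∈ [11, 38]
|AD| ∈ [0, 60]
|BC| ∈ [0, 60]
|AC| ∈ [0, 98]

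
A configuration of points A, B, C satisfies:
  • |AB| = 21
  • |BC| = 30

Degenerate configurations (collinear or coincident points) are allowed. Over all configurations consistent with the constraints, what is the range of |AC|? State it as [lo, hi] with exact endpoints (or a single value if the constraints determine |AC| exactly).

|AB| ∈ {21}
|BC| ∈ {30}
|AC| ∈ [9, 51]

|AC| ∈ [9, 51]  (≈ [9.0000, 51.0000])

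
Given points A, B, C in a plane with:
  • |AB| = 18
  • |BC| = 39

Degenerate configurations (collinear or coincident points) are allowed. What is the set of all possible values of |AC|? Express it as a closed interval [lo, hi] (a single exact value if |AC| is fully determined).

|AC| ∈ [21, 57]  (≈ [21.0000, 57.0000])

|AB| ∈ {18}
|BC| ∈ {39}
|AC| ∈ [21, 57]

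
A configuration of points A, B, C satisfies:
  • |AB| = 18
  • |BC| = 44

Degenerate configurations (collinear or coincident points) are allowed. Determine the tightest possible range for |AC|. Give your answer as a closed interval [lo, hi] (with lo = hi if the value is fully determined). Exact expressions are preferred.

|AB| ∈ {18}
|BC| ∈ {44}
|AC| ∈ [26, 62]

|AC| ∈ [26, 62]  (≈ [26.0000, 62.0000])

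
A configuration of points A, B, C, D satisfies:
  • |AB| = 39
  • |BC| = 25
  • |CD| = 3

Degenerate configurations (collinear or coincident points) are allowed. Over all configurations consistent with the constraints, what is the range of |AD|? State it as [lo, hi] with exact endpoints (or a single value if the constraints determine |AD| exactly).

|AD| ∈ [11, 67]  (≈ [11.0000, 67.0000])

|AB| ∈ {39}
|BC| ∈ {25}
|CD| ∈ {3}
|AC| ∈ [14, 64]
|BD| ∈ [22, 28]
|AD| ∈ [11, 67]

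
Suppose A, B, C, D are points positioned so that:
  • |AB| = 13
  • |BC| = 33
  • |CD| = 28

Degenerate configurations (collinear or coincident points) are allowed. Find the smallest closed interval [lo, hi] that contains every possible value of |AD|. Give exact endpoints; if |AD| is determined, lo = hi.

|AB| ∈ {13}
|BC| ∈ {33}
|CD| ∈ {28}
|AC| ∈ [20, 46]
|BD| ∈ [5, 61]
|AD| ∈ [0, 74]

|AD| ∈ [0, 74]  (≈ [0.0000, 74.0000])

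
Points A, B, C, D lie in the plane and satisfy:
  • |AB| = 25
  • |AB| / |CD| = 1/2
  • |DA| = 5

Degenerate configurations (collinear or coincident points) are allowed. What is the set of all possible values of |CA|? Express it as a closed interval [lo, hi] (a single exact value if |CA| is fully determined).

|AB| ∈ {25}
|AD| ∈ {5}
|CD| ∈ {50}
|BD| ∈ [20, 30]
|AC| ∈ [45, 55]
|BC| ∈ [20, 80]

|CA| ∈ [45, 55]  (≈ [45.0000, 55.0000])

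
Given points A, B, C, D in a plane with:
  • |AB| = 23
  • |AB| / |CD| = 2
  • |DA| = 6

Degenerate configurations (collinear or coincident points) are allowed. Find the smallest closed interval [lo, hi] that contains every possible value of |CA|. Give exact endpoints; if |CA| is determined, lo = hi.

|AB| ∈ {23}
|AD| ∈ {6}
|CD| ∈ {23/2}
|BD| ∈ [17, 29]
|AC| ∈ [11/2, 35/2]
|BC| ∈ [11/2, 81/2]

|CA| ∈ [11/2, 35/2]  (≈ [5.5000, 17.5000])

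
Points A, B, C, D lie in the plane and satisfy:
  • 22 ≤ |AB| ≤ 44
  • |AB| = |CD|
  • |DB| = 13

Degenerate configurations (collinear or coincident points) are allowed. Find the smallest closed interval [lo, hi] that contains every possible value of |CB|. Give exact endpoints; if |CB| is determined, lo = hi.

|CB| ∈ [9, 57]  (≈ [9.0000, 57.0000])

|AB| ∈ [22, 44]
|BD| ∈ {13}
|CD| ∈ [22, 44]
|AD| ∈ [9, 57]
|BC| ∈ [9, 57]
|AC| ∈ [0, 101]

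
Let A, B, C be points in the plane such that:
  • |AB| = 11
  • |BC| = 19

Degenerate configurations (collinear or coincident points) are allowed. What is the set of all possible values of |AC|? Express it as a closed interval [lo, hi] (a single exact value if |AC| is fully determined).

|AC| ∈ [8, 30]  (≈ [8.0000, 30.0000])

|AB| ∈ {11}
|BC| ∈ {19}
|AC| ∈ [8, 30]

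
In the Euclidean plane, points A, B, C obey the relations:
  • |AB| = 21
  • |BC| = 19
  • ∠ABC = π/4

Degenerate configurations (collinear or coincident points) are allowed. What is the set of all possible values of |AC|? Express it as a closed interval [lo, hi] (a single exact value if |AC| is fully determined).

|AC| = √(802 - 399·√(2))  (≈ 15.4185)

|AB| ∈ {21}
|BC| ∈ {19}
|AC| ∈ {√(802 - 399·√(2))}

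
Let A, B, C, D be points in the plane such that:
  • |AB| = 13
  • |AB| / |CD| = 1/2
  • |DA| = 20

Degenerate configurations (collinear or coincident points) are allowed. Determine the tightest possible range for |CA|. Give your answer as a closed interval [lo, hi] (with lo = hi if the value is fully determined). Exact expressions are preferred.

|CA| ∈ [6, 46]  (≈ [6.0000, 46.0000])

|AB| ∈ {13}
|AD| ∈ {20}
|CD| ∈ {26}
|BD| ∈ [7, 33]
|AC| ∈ [6, 46]
|BC| ∈ [0, 59]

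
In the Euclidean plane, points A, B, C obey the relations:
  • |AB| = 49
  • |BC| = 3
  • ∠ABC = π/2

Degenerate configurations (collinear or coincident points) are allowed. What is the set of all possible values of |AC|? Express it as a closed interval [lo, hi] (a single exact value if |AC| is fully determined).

|AC| = √(2410)  (≈ 49.0918)

|AB| ∈ {49}
|BC| ∈ {3}
|AC| ∈ {√(2410)}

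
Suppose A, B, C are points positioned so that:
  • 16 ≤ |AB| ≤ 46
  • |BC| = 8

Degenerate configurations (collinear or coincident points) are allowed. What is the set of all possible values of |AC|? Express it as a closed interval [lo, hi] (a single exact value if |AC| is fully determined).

|AB| ∈ [16, 46]
|BC| ∈ {8}
|AC| ∈ [8, 54]

|AC| ∈ [8, 54]  (≈ [8.0000, 54.0000])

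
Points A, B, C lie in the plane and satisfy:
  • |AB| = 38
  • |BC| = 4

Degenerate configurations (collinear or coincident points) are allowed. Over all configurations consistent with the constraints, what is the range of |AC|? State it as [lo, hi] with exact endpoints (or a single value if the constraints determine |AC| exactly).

|AB| ∈ {38}
|BC| ∈ {4}
|AC| ∈ [34, 42]

|AC| ∈ [34, 42]  (≈ [34.0000, 42.0000])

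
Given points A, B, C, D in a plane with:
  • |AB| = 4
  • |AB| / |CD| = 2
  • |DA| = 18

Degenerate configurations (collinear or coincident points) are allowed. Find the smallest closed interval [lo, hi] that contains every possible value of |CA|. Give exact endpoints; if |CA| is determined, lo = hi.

|AB| ∈ {4}
|AD| ∈ {18}
|CD| ∈ {2}
|BD| ∈ [14, 22]
|AC| ∈ [16, 20]
|BC| ∈ [12, 24]

|CA| ∈ [16, 20]  (≈ [16.0000, 20.0000])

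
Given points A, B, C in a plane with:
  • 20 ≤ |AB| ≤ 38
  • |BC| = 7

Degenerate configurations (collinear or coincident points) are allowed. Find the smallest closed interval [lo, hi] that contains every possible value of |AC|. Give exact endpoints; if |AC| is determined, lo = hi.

|AC| ∈ [13, 45]  (≈ [13.0000, 45.0000])

|AB| ∈ [20, 38]
|BC| ∈ {7}
|AC| ∈ [13, 45]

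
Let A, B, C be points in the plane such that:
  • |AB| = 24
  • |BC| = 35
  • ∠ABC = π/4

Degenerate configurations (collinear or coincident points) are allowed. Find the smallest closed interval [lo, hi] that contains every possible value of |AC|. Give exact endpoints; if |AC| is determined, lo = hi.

|AC| = √(1801 - 840·√(2))  (≈ 24.7601)

|AB| ∈ {24}
|BC| ∈ {35}
|AC| ∈ {√(1801 - 840·√(2))}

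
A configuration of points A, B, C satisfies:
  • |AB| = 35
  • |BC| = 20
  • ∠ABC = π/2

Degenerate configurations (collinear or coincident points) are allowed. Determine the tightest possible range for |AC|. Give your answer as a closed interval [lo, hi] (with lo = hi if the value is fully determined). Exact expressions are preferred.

|AC| = 5·√(65)  (≈ 40.3113)

|AB| ∈ {35}
|BC| ∈ {20}
|AC| ∈ {5·√(65)}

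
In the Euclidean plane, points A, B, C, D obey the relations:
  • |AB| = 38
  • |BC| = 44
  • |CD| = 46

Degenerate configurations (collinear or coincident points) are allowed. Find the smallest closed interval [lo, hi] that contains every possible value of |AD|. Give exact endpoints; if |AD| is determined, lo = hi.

|AB| ∈ {38}
|BC| ∈ {44}
|CD| ∈ {46}
|AC| ∈ [6, 82]
|BD| ∈ [2, 90]
|AD| ∈ [0, 128]

|AD| ∈ [0, 128]  (≈ [0.0000, 128.0000])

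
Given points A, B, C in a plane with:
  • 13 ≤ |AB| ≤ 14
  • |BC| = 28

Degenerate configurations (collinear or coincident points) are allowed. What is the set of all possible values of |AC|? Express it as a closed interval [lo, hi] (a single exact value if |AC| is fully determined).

|AC| ∈ [14, 42]  (≈ [14.0000, 42.0000])

|AB| ∈ [13, 14]
|BC| ∈ {28}
|AC| ∈ [14, 42]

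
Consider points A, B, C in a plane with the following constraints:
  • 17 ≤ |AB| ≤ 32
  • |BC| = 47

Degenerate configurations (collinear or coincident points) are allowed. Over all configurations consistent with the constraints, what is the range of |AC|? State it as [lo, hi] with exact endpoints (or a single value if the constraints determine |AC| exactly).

|AB| ∈ [17, 32]
|BC| ∈ {47}
|AC| ∈ [15, 79]

|AC| ∈ [15, 79]  (≈ [15.0000, 79.0000])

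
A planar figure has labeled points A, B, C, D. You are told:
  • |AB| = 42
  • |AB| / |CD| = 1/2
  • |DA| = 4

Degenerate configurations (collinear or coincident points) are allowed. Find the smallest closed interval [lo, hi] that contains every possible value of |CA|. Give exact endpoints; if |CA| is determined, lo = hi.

|AB| ∈ {42}
|AD| ∈ {4}
|CD| ∈ {84}
|BD| ∈ [38, 46]
|AC| ∈ [80, 88]
|BC| ∈ [38, 130]

|CA| ∈ [80, 88]  (≈ [80.0000, 88.0000])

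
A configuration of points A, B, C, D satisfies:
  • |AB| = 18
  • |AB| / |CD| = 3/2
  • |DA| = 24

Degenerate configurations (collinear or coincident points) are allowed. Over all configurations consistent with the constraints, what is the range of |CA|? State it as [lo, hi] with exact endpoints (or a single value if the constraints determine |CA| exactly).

|CA| ∈ [12, 36]  (≈ [12.0000, 36.0000])

|AB| ∈ {18}
|AD| ∈ {24}
|CD| ∈ {12}
|BD| ∈ [6, 42]
|AC| ∈ [12, 36]
|BC| ∈ [0, 54]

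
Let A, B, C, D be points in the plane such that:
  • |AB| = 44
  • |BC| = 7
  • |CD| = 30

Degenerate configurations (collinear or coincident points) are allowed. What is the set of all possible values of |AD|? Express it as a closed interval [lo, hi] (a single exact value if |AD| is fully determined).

|AD| ∈ [7, 81]  (≈ [7.0000, 81.0000])

|AB| ∈ {44}
|BC| ∈ {7}
|CD| ∈ {30}
|AC| ∈ [37, 51]
|BD| ∈ [23, 37]
|AD| ∈ [7, 81]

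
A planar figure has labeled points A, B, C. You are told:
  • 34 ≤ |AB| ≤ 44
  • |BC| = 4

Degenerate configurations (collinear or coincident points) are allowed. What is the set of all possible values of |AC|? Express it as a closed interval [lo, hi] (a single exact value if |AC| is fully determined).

|AB| ∈ [34, 44]
|BC| ∈ {4}
|AC| ∈ [30, 48]

|AC| ∈ [30, 48]  (≈ [30.0000, 48.0000])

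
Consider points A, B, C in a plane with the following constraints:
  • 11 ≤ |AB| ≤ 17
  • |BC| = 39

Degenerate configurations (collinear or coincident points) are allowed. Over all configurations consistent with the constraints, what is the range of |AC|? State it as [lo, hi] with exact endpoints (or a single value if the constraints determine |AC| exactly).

|AB| ∈ [11, 17]
|BC| ∈ {39}
|AC| ∈ [22, 56]

|AC| ∈ [22, 56]  (≈ [22.0000, 56.0000])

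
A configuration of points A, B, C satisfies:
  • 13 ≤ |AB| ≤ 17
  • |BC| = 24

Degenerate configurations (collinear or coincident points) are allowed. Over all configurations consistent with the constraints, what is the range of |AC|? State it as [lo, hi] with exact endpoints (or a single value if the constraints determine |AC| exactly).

|AC| ∈ [7, 41]  (≈ [7.0000, 41.0000])

|AB| ∈ [13, 17]
|BC| ∈ {24}
|AC| ∈ [7, 41]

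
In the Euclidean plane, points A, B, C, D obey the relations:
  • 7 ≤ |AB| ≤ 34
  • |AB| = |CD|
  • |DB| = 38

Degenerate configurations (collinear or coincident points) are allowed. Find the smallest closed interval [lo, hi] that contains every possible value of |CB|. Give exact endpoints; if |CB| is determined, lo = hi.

|AB| ∈ [7, 34]
|BD| ∈ {38}
|CD| ∈ [7, 34]
|AD| ∈ [4, 72]
|BC| ∈ [4, 72]
|AC| ∈ [0, 106]

|CB| ∈ [4, 72]  (≈ [4.0000, 72.0000])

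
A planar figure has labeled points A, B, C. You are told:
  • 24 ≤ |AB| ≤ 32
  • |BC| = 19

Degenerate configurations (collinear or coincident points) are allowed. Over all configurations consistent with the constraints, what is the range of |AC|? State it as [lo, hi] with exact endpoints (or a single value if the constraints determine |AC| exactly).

|AC| ∈ [5, 51]  (≈ [5.0000, 51.0000])

|AB| ∈ [24, 32]
|BC| ∈ {19}
|AC| ∈ [5, 51]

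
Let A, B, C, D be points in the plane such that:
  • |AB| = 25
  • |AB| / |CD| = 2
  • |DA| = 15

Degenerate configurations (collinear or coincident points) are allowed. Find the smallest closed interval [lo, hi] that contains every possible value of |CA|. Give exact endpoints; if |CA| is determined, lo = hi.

|CA| ∈ [5/2, 55/2]  (≈ [2.5000, 27.5000])

|AB| ∈ {25}
|AD| ∈ {15}
|CD| ∈ {25/2}
|BD| ∈ [10, 40]
|AC| ∈ [5/2, 55/2]
|BC| ∈ [0, 105/2]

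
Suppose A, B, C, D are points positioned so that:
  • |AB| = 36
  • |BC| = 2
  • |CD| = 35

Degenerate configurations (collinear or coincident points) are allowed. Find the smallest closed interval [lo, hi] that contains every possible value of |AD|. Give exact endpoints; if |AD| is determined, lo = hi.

|AB| ∈ {36}
|BC| ∈ {2}
|CD| ∈ {35}
|AC| ∈ [34, 38]
|BD| ∈ [33, 37]
|AD| ∈ [0, 73]

|AD| ∈ [0, 73]  (≈ [0.0000, 73.0000])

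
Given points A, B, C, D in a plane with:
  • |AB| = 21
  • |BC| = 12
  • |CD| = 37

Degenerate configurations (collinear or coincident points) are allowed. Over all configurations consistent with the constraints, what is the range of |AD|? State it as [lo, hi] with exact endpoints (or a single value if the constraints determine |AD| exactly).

|AD| ∈ [4, 70]  (≈ [4.0000, 70.0000])

|AB| ∈ {21}
|BC| ∈ {12}
|CD| ∈ {37}
|AC| ∈ [9, 33]
|BD| ∈ [25, 49]
|AD| ∈ [4, 70]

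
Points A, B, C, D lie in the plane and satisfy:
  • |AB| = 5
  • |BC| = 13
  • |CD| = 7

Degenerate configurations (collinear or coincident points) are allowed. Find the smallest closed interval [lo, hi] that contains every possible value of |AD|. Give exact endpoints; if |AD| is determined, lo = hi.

|AD| ∈ [1, 25]  (≈ [1.0000, 25.0000])

|AB| ∈ {5}
|BC| ∈ {13}
|CD| ∈ {7}
|AC| ∈ [8, 18]
|BD| ∈ [6, 20]
|AD| ∈ [1, 25]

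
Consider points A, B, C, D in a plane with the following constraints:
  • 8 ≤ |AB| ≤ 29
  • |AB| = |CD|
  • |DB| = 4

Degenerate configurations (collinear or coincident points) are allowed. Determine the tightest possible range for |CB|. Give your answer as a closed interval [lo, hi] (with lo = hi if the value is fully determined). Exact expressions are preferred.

|AB| ∈ [8, 29]
|BD| ∈ {4}
|CD| ∈ [8, 29]
|AD| ∈ [4, 33]
|BC| ∈ [4, 33]
|AC| ∈ [0, 62]

|CB| ∈ [4, 33]  (≈ [4.0000, 33.0000])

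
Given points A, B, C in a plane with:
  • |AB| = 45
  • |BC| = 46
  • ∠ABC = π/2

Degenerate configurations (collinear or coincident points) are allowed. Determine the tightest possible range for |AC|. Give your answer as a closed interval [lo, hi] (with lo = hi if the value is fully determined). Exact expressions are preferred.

|AB| ∈ {45}
|BC| ∈ {46}
|AC| ∈ {√(4141)}

|AC| = √(4141)  (≈ 64.3506)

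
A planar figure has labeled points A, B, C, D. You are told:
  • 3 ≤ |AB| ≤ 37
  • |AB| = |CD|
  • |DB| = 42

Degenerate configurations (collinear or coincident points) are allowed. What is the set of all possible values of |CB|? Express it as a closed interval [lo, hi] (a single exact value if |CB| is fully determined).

|AB| ∈ [3, 37]
|BD| ∈ {42}
|CD| ∈ [3, 37]
|AD| ∈ [5, 79]
|BC| ∈ [5, 79]
|AC| ∈ [0, 116]

|CB| ∈ [5, 79]  (≈ [5.0000, 79.0000])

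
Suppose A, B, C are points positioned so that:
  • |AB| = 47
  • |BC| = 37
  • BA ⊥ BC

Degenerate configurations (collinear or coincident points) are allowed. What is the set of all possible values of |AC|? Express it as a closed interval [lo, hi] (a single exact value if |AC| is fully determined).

|AC| = √(3578)  (≈ 59.8164)

|AB| ∈ {47}
|BC| ∈ {37}
|AC| ∈ {√(3578)}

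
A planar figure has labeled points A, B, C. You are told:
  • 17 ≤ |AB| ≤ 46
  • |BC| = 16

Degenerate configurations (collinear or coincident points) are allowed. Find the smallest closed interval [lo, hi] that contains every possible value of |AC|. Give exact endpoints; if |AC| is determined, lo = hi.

|AC| ∈ [1, 62]  (≈ [1.0000, 62.0000])

|AB| ∈ [17, 46]
|BC| ∈ {16}
|AC| ∈ [1, 62]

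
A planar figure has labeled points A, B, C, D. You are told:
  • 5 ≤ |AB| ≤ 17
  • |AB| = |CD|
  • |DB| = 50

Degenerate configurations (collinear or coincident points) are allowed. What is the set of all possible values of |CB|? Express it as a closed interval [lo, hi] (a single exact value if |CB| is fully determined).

|CB| ∈ [33, 67]  (≈ [33.0000, 67.0000])

|AB| ∈ [5, 17]
|BD| ∈ {50}
|CD| ∈ [5, 17]
|AD| ∈ [33, 67]
|BC| ∈ [33, 67]
|AC| ∈ [16, 84]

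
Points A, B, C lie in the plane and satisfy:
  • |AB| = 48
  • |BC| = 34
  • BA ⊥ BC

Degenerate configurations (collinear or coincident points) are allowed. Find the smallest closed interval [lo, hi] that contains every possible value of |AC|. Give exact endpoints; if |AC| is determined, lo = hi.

|AC| = 2·√(865)  (≈ 58.8218)

|AB| ∈ {48}
|BC| ∈ {34}
|AC| ∈ {2·√(865)}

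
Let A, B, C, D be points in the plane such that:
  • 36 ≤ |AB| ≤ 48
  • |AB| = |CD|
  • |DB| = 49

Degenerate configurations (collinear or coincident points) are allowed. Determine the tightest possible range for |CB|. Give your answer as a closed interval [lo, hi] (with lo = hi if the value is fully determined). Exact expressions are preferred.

|AB| ∈ [36, 48]
|BD| ∈ {49}
|CD| ∈ [36, 48]
|AD| ∈ [1, 97]
|BC| ∈ [1, 97]
|AC| ∈ [0, 145]

|CB| ∈ [1, 97]  (≈ [1.0000, 97.0000])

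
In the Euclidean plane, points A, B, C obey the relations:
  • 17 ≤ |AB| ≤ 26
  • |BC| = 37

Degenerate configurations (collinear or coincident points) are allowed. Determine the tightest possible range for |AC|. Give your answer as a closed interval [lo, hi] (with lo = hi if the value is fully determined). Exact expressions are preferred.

|AB| ∈ [17, 26]
|BC| ∈ {37}
|AC| ∈ [11, 63]

|AC| ∈ [11, 63]  (≈ [11.0000, 63.0000])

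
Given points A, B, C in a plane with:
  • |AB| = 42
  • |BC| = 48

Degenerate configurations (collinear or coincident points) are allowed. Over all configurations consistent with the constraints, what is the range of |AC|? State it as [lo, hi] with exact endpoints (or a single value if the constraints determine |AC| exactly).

|AC| ∈ [6, 90]  (≈ [6.0000, 90.0000])

|AB| ∈ {42}
|BC| ∈ {48}
|AC| ∈ [6, 90]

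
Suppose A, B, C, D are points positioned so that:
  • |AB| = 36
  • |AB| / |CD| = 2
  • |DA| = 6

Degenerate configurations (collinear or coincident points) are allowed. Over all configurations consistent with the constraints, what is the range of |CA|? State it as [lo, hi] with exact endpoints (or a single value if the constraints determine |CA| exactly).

|AB| ∈ {36}
|AD| ∈ {6}
|CD| ∈ {18}
|BD| ∈ [30, 42]
|AC| ∈ [12, 24]
|BC| ∈ [12, 60]

|CA| ∈ [12, 24]  (≈ [12.0000, 24.0000])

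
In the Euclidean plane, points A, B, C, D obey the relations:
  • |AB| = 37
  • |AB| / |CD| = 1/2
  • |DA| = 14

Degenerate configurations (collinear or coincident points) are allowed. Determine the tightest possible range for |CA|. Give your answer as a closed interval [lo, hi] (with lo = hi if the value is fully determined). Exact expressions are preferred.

|CA| ∈ [60, 88]  (≈ [60.0000, 88.0000])

|AB| ∈ {37}
|AD| ∈ {14}
|CD| ∈ {74}
|BD| ∈ [23, 51]
|AC| ∈ [60, 88]
|BC| ∈ [23, 125]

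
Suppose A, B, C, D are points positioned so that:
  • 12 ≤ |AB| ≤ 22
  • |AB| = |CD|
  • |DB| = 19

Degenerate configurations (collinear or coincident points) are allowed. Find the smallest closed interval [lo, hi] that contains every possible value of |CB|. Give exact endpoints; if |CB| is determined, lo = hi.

|AB| ∈ [12, 22]
|BD| ∈ {19}
|CD| ∈ [12, 22]
|AD| ∈ [0, 41]
|BC| ∈ [0, 41]
|AC| ∈ [0, 63]

|CB| ∈ [0, 41]  (≈ [0.0000, 41.0000])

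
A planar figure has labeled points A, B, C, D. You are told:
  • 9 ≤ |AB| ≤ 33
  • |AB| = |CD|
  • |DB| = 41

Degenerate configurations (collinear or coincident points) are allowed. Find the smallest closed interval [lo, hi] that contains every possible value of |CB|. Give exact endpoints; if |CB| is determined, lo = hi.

|CB| ∈ [8, 74]  (≈ [8.0000, 74.0000])

|AB| ∈ [9, 33]
|BD| ∈ {41}
|CD| ∈ [9, 33]
|AD| ∈ [8, 74]
|BC| ∈ [8, 74]
|AC| ∈ [0, 107]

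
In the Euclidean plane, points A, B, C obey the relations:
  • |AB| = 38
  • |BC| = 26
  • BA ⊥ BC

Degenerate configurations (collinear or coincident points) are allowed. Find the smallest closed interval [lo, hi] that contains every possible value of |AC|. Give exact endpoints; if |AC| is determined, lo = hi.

|AC| = 2·√(530)  (≈ 46.0435)

|AB| ∈ {38}
|BC| ∈ {26}
|AC| ∈ {2·√(530)}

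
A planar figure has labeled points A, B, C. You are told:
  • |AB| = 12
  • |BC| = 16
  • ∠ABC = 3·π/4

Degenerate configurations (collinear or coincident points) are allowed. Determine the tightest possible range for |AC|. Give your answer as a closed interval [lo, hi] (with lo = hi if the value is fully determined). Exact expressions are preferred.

|AB| ∈ {12}
|BC| ∈ {16}
|AC| ∈ {4·√(12·√(2) + 25)}

|AC| = 4·√(12·√(2) + 25)  (≈ 25.9139)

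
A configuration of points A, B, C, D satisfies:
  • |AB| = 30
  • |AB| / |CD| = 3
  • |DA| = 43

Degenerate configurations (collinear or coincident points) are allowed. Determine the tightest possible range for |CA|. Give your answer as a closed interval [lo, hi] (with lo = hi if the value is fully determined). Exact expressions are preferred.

|CA| ∈ [33, 53]  (≈ [33.0000, 53.0000])

|AB| ∈ {30}
|AD| ∈ {43}
|CD| ∈ {10}
|BD| ∈ [13, 73]
|AC| ∈ [33, 53]
|BC| ∈ [3, 83]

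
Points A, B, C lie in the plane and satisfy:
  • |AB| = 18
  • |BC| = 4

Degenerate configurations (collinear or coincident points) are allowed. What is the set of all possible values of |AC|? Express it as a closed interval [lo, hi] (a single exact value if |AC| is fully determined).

|AB| ∈ {18}
|BC| ∈ {4}
|AC| ∈ [14, 22]

|AC| ∈ [14, 22]  (≈ [14.0000, 22.0000])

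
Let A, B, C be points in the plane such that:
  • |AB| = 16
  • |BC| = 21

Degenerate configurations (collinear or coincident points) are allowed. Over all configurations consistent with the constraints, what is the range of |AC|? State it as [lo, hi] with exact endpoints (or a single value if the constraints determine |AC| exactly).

|AB| ∈ {16}
|BC| ∈ {21}
|AC| ∈ [5, 37]

|AC| ∈ [5, 37]  (≈ [5.0000, 37.0000])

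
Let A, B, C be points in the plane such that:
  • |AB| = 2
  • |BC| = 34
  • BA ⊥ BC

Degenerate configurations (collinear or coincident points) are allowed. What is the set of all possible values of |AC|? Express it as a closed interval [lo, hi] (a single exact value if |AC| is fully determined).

|AB| ∈ {2}
|BC| ∈ {34}
|AC| ∈ {2·√(290)}

|AC| = 2·√(290)  (≈ 34.0588)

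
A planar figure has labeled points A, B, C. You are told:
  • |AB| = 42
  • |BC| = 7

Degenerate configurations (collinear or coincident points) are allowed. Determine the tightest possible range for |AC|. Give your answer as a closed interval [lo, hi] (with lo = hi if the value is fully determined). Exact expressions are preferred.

|AB| ∈ {42}
|BC| ∈ {7}
|AC| ∈ [35, 49]

|AC| ∈ [35, 49]  (≈ [35.0000, 49.0000])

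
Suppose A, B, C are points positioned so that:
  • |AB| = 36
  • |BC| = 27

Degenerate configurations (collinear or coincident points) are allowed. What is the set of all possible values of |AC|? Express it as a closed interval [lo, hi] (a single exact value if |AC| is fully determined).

|AB| ∈ {36}
|BC| ∈ {27}
|AC| ∈ [9, 63]

|AC| ∈ [9, 63]  (≈ [9.0000, 63.0000])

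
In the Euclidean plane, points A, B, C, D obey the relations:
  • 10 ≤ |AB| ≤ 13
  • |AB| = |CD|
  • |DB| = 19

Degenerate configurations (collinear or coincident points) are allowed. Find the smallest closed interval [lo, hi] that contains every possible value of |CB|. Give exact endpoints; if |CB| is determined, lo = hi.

|AB| ∈ [10, 13]
|BD| ∈ {19}
|CD| ∈ [10, 13]
|AD| ∈ [6, 32]
|BC| ∈ [6, 32]
|AC| ∈ [0, 45]

|CB| ∈ [6, 32]  (≈ [6.0000, 32.0000])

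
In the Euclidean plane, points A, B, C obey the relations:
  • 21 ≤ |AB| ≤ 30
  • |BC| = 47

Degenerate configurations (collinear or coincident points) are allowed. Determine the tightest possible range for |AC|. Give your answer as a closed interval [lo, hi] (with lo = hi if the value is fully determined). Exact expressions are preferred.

|AC| ∈ [17, 77]  (≈ [17.0000, 77.0000])

|AB| ∈ [21, 30]
|BC| ∈ {47}
|AC| ∈ [17, 77]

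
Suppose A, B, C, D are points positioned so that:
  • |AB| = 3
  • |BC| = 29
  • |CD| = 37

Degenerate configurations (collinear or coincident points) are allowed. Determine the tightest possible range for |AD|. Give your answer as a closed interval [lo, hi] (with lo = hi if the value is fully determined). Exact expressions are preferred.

|AB| ∈ {3}
|BC| ∈ {29}
|CD| ∈ {37}
|AC| ∈ [26, 32]
|BD| ∈ [8, 66]
|AD| ∈ [5, 69]

|AD| ∈ [5, 69]  (≈ [5.0000, 69.0000])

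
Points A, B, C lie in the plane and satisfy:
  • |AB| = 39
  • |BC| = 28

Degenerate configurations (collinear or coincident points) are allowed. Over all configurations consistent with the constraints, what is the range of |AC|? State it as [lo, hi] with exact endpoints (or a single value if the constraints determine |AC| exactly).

|AC| ∈ [11, 67]  (≈ [11.0000, 67.0000])

|AB| ∈ {39}
|BC| ∈ {28}
|AC| ∈ [11, 67]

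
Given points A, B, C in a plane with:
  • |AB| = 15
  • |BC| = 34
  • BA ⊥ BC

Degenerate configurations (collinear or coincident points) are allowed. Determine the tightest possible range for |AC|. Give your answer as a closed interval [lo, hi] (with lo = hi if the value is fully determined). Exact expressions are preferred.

|AB| ∈ {15}
|BC| ∈ {34}
|AC| ∈ {√(1381)}

|AC| = √(1381)  (≈ 37.1618)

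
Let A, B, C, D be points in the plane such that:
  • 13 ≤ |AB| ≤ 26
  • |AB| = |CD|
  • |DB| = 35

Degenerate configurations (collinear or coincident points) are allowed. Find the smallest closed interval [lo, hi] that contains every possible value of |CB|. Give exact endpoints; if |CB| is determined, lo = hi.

|AB| ∈ [13, 26]
|BD| ∈ {35}
|CD| ∈ [13, 26]
|AD| ∈ [9, 61]
|BC| ∈ [9, 61]
|AC| ∈ [0, 87]

|CB| ∈ [9, 61]  (≈ [9.0000, 61.0000])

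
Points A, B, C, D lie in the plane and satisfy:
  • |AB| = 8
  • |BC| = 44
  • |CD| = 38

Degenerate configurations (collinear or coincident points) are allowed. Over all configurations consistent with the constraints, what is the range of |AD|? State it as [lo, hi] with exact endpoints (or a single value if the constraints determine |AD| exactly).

|AB| ∈ {8}
|BC| ∈ {44}
|CD| ∈ {38}
|AC| ∈ [36, 52]
|BD| ∈ [6, 82]
|AD| ∈ [0, 90]

|AD| ∈ [0, 90]  (≈ [0.0000, 90.0000])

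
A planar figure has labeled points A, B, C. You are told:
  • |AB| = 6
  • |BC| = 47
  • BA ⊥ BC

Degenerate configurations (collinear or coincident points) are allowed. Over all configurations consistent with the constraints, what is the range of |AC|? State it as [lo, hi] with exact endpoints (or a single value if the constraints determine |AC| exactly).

|AC| = √(2245)  (≈ 47.3814)

|AB| ∈ {6}
|BC| ∈ {47}
|AC| ∈ {√(2245)}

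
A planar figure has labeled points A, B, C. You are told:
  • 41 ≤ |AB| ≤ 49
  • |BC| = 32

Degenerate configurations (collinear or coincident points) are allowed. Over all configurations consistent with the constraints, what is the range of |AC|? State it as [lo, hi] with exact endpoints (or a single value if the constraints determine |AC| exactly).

|AB| ∈ [41, 49]
|BC| ∈ {32}
|AC| ∈ [9, 81]

|AC| ∈ [9, 81]  (≈ [9.0000, 81.0000])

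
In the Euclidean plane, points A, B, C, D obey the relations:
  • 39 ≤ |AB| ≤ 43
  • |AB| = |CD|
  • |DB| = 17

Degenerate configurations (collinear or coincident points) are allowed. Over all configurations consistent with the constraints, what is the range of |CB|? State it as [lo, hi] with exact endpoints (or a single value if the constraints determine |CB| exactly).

|CB| ∈ [22, 60]  (≈ [22.0000, 60.0000])

|AB| ∈ [39, 43]
|BD| ∈ {17}
|CD| ∈ [39, 43]
|AD| ∈ [22, 60]
|BC| ∈ [22, 60]
|AC| ∈ [0, 103]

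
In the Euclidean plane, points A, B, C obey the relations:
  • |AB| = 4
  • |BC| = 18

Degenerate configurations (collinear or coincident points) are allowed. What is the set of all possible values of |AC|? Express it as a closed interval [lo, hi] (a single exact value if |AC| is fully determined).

|AC| ∈ [14, 22]  (≈ [14.0000, 22.0000])

|AB| ∈ {4}
|BC| ∈ {18}
|AC| ∈ [14, 22]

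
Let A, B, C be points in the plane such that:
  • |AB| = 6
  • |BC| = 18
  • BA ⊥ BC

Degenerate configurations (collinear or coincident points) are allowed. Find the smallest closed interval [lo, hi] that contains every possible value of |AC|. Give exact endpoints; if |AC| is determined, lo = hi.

|AB| ∈ {6}
|BC| ∈ {18}
|AC| ∈ {6·√(10)}

|AC| = 6·√(10)  (≈ 18.9737)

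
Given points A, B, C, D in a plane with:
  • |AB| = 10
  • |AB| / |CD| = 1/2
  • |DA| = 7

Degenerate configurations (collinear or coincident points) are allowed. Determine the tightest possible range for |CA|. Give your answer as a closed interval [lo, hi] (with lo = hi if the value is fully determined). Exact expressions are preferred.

|AB| ∈ {10}
|AD| ∈ {7}
|CD| ∈ {20}
|BD| ∈ [3, 17]
|AC| ∈ [13, 27]
|BC| ∈ [3, 37]

|CA| ∈ [13, 27]  (≈ [13.0000, 27.0000])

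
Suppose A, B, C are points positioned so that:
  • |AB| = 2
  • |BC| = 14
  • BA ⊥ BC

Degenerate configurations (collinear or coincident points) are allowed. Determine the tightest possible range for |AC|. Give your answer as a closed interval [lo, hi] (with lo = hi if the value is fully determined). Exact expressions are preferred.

|AB| ∈ {2}
|BC| ∈ {14}
|AC| ∈ {10·√(2)}

|AC| = 10·√(2)  (≈ 14.1421)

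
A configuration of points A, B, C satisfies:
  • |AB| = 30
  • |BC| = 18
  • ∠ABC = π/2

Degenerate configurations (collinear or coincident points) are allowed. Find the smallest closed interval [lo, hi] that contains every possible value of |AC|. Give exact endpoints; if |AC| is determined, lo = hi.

|AB| ∈ {30}
|BC| ∈ {18}
|AC| ∈ {6·√(34)}

|AC| = 6·√(34)  (≈ 34.9857)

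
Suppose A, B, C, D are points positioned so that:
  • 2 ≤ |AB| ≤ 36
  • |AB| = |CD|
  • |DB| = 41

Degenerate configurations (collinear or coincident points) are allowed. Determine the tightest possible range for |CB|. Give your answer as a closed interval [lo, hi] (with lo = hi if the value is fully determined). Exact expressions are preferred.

|CB| ∈ [5, 77]  (≈ [5.0000, 77.0000])

|AB| ∈ [2, 36]
|BD| ∈ {41}
|CD| ∈ [2, 36]
|AD| ∈ [5, 77]
|BC| ∈ [5, 77]
|AC| ∈ [0, 113]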